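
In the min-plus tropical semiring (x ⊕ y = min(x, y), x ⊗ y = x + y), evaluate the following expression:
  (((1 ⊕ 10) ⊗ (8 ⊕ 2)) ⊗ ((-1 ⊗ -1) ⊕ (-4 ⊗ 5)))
(((1 ⊕ 10) ⊗ (8 ⊕ 2)) ⊗ ((-1 ⊗ -1) ⊕ (-4 ⊗ 5))) = 1

Expand innermost to outermost. Recall ⊕ takes the minimum of its arguments and ⊗ takes their sum. Working out the expression (((1 ⊕ 10) ⊗ (8 ⊕ 2)) ⊗ ((-1 ⊗ -1) ⊕ (-4 ⊗ 5))) gives 1.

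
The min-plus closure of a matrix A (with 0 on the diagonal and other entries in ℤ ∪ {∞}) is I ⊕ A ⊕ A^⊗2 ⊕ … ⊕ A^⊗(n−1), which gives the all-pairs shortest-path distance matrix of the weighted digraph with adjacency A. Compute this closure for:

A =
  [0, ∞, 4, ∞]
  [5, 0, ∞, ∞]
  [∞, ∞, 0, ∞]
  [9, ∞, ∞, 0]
Closure =
  [0, ∞, 4, ∞]
  [5, 0, 9, ∞]
  [∞, ∞, 0, ∞]
  [9, ∞, 13, 0]

This is the Floyd-Warshall all-pairs shortest-path computation. For each intermediate vertex k = 0, 1, …, 3, update dist[i][j] ← min(dist[i][j], dist[i][k] + dist[k][j]). The final matrix gives, for each (i, j), the minimum total weight of any directed path from i to j (possibly empty when i = j).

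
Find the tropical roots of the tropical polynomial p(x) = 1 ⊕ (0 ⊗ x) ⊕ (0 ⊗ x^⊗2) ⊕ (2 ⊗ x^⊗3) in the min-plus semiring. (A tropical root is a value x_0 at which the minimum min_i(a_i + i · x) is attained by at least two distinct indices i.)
Roots: {-2, 0, 1}

Each tropical root is a break point of the lower envelope of the lines y = a_i + i · x (there are 4 lines, with slopes 0, 1, ..., 3). Only the lines that attain the minimum somewhere contribute to roots; other lines are dominated. Here the surviving (envelope) indices are i = 3, i = 2, i = 1, i = 0.
Intersections between consecutive envelope lines give the roots: for adjacent envelope indices i < j the intersection is x = (a_i − a_j) / (j − i). Reading off the sorted break points: {-2, 0, 1}.
Verification: at each break x_0, at least two indices attain the minimum of min_i(a_i + i · x_0).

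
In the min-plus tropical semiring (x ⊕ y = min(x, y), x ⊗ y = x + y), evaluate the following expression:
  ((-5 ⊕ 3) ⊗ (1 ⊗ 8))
((-5 ⊕ 3) ⊗ (1 ⊗ 8)) = 4

Expand innermost to outermost. Recall ⊕ takes the minimum of its arguments and ⊗ takes their sum. Working out the expression ((-5 ⊕ 3) ⊗ (1 ⊗ 8)) gives 4.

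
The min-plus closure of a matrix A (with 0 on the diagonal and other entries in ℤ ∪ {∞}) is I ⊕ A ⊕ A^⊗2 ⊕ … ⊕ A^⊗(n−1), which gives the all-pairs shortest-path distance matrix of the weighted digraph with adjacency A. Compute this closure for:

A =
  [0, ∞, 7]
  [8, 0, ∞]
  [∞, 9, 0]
Closure =
  [0, 16, 7]
  [8, 0, 15]
  [17, 9, 0]

This is the Floyd-Warshall all-pairs shortest-path computation. For each intermediate vertex k = 0, 1, …, 2, update dist[i][j] ← min(dist[i][j], dist[i][k] + dist[k][j]). The final matrix gives, for each (i, j), the minimum total weight of any directed path from i to j (possibly empty when i = j).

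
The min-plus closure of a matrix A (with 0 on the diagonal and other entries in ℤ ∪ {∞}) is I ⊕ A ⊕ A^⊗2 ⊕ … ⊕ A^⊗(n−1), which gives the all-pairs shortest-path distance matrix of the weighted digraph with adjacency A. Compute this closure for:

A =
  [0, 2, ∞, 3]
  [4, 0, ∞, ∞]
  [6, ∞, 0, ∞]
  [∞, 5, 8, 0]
Closure =
  [0, 2, 11, 3]
  [4, 0, 15, 7]
  [6, 8, 0, 9]
  [9, 5, 8, 0]

This is the Floyd-Warshall all-pairs shortest-path computation. For each intermediate vertex k = 0, 1, …, 3, update dist[i][j] ← min(dist[i][j], dist[i][k] + dist[k][j]). The final matrix gives, for each (i, j), the minimum total weight of any directed path from i to j (possibly empty when i = j).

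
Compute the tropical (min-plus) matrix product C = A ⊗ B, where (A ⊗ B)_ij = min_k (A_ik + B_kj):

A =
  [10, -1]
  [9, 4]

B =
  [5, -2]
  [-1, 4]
A ⊗ B =
  [-2, 3]
  [3, 7]

Apply the min-plus product entry-by-entry:
  C[0][0] = min over k of (A[0][0] + B[0][0] = 10 + 5 = 15, A[0][1] + B[1][0] = -1 + -1 = -2) = -2 (attained at k = 1)
  C[0][1] = min over k of (A[0][0] + B[0][1] = 10 + -2 = 8, A[0][1] + B[1][1] = -1 + 4 = 3) = 3 (attained at k = 1)
  C[1][0] = min over k of (A[1][0] + B[0][0] = 9 + 5 = 14, A[1][1] + B[1][0] = 4 + -1 = 3) = 3 (attained at k = 1)
  C[1][1] = min over k of (A[1][0] + B[0][1] = 9 + -2 = 7, A[1][1] + B[1][1] = 4 + 4 = 8) = 7 (attained at k = 0)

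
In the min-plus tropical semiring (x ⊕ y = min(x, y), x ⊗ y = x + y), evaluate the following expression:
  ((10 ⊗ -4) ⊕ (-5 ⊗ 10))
((10 ⊗ -4) ⊕ (-5 ⊗ 10)) = 5

Expand innermost to outermost. Recall ⊕ takes the minimum of its arguments and ⊗ takes their sum. Working out the expression ((10 ⊗ -4) ⊕ (-5 ⊗ 10)) gives 5.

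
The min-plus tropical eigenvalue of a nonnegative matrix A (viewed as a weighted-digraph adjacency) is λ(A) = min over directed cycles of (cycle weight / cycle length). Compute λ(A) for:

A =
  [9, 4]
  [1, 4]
λ(A) = 5/2

Enumerate directed cycles and compute their means (weight / length). Sample:
  cycle 0 → 0: weight = 9, length = 1, mean = 9/1 ≈ 9.000
  cycle 1 → 1: weight = 4, length = 1, mean = 4/1 ≈ 4.000
  cycle 0 → 1 → 0: weight = 5, length = 2, mean = 5/2 ≈ 2.500
  cycle 1 → 0 → 1: weight = 5, length = 2, mean = 5/2 ≈ 2.500
Minimum mean = 2.500, attained e.g. along the cycle 0 → 1 → 0 with weight 5 and length 2. So λ(A) = 5/2 = 5/2.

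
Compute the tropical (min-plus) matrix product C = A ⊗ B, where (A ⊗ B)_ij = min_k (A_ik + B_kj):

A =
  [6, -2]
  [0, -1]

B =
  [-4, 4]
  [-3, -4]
A ⊗ B =
  [-5, -6]
  [-4, -5]

Apply the min-plus product entry-by-entry:
  C[0][0] = min over k of (A[0][0] + B[0][0] = 6 + -4 = 2, A[0][1] + B[1][0] = -2 + -3 = -5) = -5 (attained at k = 1)
  C[0][1] = min over k of (A[0][0] + B[0][1] = 6 + 4 = 10, A[0][1] + B[1][1] = -2 + -4 = -6) = -6 (attained at k = 1)
  C[1][0] = min over k of (A[1][0] + B[0][0] = 0 + -4 = -4, A[1][1] + B[1][0] = -1 + -3 = -4) = -4 (attained at k = 0)
  C[1][1] = min over k of (A[1][0] + B[0][1] = 0 + 4 = 4, A[1][1] + B[1][1] = -1 + -4 = -5) = -5 (attained at k = 1)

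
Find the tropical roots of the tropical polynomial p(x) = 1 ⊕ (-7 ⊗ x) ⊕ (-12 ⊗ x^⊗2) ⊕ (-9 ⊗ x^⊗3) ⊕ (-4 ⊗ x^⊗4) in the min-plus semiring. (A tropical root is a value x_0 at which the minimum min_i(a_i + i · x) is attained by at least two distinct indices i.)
Roots: {-5, -3, 5, 8}

Each tropical root is a break point of the lower envelope of the lines y = a_i + i · x (there are 5 lines, with slopes 0, 1, ..., 4). Only the lines that attain the minimum somewhere contribute to roots; other lines are dominated. Here the surviving (envelope) indices are i = 4, i = 3, i = 2, i = 1, i = 0.
Intersections between consecutive envelope lines give the roots: for adjacent envelope indices i < j the intersection is x = (a_i − a_j) / (j − i). Reading off the sorted break points: {-5, -3, 5, 8}.
Verification: at each break x_0, at least two indices attain the minimum of min_i(a_i + i · x_0).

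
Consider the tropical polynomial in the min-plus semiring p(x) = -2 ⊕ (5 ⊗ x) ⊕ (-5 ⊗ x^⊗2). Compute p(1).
p(1) = -3

A tropical monomial a ⊗ x^⊗i evaluates to a + i · x. Evaluating each term at x = 1:
  Term 0 contributes -2 + 0 · 1 = -2
  Term 1 contributes 5 + 1 · 1 = 6
  Term 2 contributes -5 + 2 · 1 = -3
p(1) = ⊕ of these = min[-2, 6, -3] = -3.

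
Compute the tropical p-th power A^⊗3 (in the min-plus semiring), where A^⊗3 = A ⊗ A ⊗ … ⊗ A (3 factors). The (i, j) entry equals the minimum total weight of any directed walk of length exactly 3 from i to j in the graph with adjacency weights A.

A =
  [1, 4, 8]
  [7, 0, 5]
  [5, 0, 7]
A^⊗3 =
  [3, 4, 9]
  [7, 0, 5]
  [7, 0, 5]

Each entry (A^⊗3)_ij equals the minimum over all length-3 walks i = v_0 → v_1 → … → v_3 = j of Σ_t A[v_t][v_{t+1}]. For example, for (i, j) = (0, 2) we minimise over 9 possible intermediate vertex sequences; the minimum is 9, attained along the walk 0 → 1 → 1 → 2.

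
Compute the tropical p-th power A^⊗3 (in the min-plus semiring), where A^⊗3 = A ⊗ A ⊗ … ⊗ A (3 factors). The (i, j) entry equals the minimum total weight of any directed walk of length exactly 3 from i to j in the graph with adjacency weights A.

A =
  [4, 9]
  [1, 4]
A^⊗3 =
  [12, 17]
  [9, 12]

Each entry (A^⊗3)_ij equals the minimum over all length-3 walks i = v_0 → v_1 → … → v_3 = j of Σ_t A[v_t][v_{t+1}]. For example, for (i, j) = (0, 1) we minimise over 4 possible intermediate vertex sequences; the minimum is 17, attained along the walk 0 → 0 → 0 → 1.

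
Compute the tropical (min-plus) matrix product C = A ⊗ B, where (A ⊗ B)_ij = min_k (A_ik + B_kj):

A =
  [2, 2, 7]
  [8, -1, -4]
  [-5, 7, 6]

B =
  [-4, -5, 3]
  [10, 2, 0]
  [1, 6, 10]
A ⊗ B =
  [-2, -3, 2]
  [-3, 1, -1]
  [-9, -10, -2]

Apply the min-plus product entry-by-entry:
  C[0][0] = min over k of (A[0][0] + B[0][0] = 2 + -4 = -2, A[0][1] + B[1][0] = 2 + 10 = 12, A[0][2] + B[2][0] = 7 + 1 = 8) = -2 (attained at k = 0)
  C[0][1] = min over k of (A[0][0] + B[0][1] = 2 + -5 = -3, A[0][1] + B[1][1] = 2 + 2 = 4, A[0][2] + B[2][1] = 7 + 6 = 13) = -3 (attained at k = 0)
  C[0][2] = min over k of (A[0][0] + B[0][2] = 2 + 3 = 5, A[0][1] + B[1][2] = 2 + 0 = 2, A[0][2] + B[2][2] = 7 + 10 = 17) = 2 (attained at k = 1)
  C[1][0] = min over k of (A[1][0] + B[0][0] = 8 + -4 = 4, A[1][1] + B[1][0] = -1 + 10 = 9, A[1][2] + B[2][0] = -4 + 1 = -3) = -3 (attained at k = 2)
  C[1][1] = min over k of (A[1][0] + B[0][1] = 8 + -5 = 3, A[1][1] + B[1][1] = -1 + 2 = 1, A[1][2] + B[2][1] = -4 + 6 = 2) = 1 (attained at k = 1)
  C[1][2] = min over k of (A[1][0] + B[0][2] = 8 + 3 = 11, A[1][1] + B[1][2] = -1 + 0 = -1, A[1][2] + B[2][2] = -4 + 10 = 6) = -1 (attained at k = 1)
  C[2][0] = min over k of (A[2][0] + B[0][0] = -5 + -4 = -9, A[2][1] + B[1][0] = 7 + 10 = 17, A[2][2] + B[2][0] = 6 + 1 = 7) = -9 (attained at k = 0)
  C[2][1] = min over k of (A[2][0] + B[0][1] = -5 + -5 = -10, A[2][1] + B[1][1] = 7 + 2 = 9, A[2][2] + B[2][1] = 6 + 6 = 12) = -10 (attained at k = 0)
  C[2][2] = min over k of (A[2][0] + B[0][2] = -5 + 3 = -2, A[2][1] + B[1][2] = 7 + 0 = 7, A[2][2] + B[2][2] = 6 + 10 = 16) = -2 (attained at k = 0)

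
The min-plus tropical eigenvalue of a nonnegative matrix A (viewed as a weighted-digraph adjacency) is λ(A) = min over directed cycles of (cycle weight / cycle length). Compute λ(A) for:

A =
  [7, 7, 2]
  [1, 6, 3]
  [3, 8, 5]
λ(A) = 5/2

Enumerate directed cycles and compute their means (weight / length). Sample:
  cycle 0 → 0: weight = 7, length = 1, mean = 7/1 ≈ 7.000
  cycle 1 → 1: weight = 6, length = 1, mean = 6/1 ≈ 6.000
  cycle 2 → 2: weight = 5, length = 1, mean = 5/1 ≈ 5.000
  cycle 0 → 1 → 0: weight = 8, length = 2, mean = 8/2 ≈ 4.000
  cycle 0 → 2 → 0: weight = 5, length = 2, mean = 5/2 ≈ 2.500
  cycle 1 → 0 → 1: weight = 8, length = 2, mean = 8/2 ≈ 4.000
Minimum mean = 2.500, attained e.g. along the cycle 0 → 2 → 0 with weight 5 and length 2. So λ(A) = 5/2 = 5/2.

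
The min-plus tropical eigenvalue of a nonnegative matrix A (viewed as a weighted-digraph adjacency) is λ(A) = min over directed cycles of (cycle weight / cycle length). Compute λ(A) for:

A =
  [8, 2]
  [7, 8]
λ(A) = 9/2

Enumerate directed cycles and compute their means (weight / length). Sample:
  cycle 0 → 0: weight = 8, length = 1, mean = 8/1 ≈ 8.000
  cycle 1 → 1: weight = 8, length = 1, mean = 8/1 ≈ 8.000
  cycle 0 → 1 → 0: weight = 9, length = 2, mean = 9/2 ≈ 4.500
  cycle 1 → 0 → 1: weight = 9, length = 2, mean = 9/2 ≈ 4.500
Minimum mean = 4.500, attained e.g. along the cycle 0 → 1 → 0 with weight 9 and length 2. So λ(A) = 9/2 = 9/2.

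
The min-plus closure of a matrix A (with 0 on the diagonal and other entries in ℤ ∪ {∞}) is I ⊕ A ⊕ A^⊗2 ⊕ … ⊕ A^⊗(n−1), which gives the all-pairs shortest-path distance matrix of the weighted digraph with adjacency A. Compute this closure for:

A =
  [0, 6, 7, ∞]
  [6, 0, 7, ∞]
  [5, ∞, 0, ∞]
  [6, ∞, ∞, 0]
Closure =
  [0, 6, 7, ∞]
  [6, 0, 7, ∞]
  [5, 11, 0, ∞]
  [6, 12, 13, 0]

This is the Floyd-Warshall all-pairs shortest-path computation. For each intermediate vertex k = 0, 1, …, 3, update dist[i][j] ← min(dist[i][j], dist[i][k] + dist[k][j]). The final matrix gives, for each (i, j), the minimum total weight of any directed path from i to j (possibly empty when i = j).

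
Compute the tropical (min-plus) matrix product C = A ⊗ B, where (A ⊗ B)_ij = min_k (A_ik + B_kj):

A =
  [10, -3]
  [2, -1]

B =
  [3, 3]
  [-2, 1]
A ⊗ B =
  [-5, -2]
  [-3, 0]

Apply the min-plus product entry-by-entry:
  C[0][0] = min over k of (A[0][0] + B[0][0] = 10 + 3 = 13, A[0][1] + B[1][0] = -3 + -2 = -5) = -5 (attained at k = 1)
  C[0][1] = min over k of (A[0][0] + B[0][1] = 10 + 3 = 13, A[0][1] + B[1][1] = -3 + 1 = -2) = -2 (attained at k = 1)
  C[1][0] = min over k of (A[1][0] + B[0][0] = 2 + 3 = 5, A[1][1] + B[1][0] = -1 + -2 = -3) = -3 (attained at k = 1)
  C[1][1] = min over k of (A[1][0] + B[0][1] = 2 + 3 = 5, A[1][1] + B[1][1] = -1 + 1 = 0) = 0 (attained at k = 1)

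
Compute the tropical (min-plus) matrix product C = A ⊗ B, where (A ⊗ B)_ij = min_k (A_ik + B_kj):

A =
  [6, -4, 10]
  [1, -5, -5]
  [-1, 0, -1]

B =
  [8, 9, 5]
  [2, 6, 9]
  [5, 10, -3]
A ⊗ B =
  [-2, 2, 5]
  [-3, 1, -8]
  [2, 6, -4]

Apply the min-plus product entry-by-entry:
  C[0][0] = min over k of (A[0][0] + B[0][0] = 6 + 8 = 14, A[0][1] + B[1][0] = -4 + 2 = -2, A[0][2] + B[2][0] = 10 + 5 = 15) = -2 (attained at k = 1)
  C[0][1] = min over k of (A[0][0] + B[0][1] = 6 + 9 = 15, A[0][1] + B[1][1] = -4 + 6 = 2, A[0][2] + B[2][1] = 10 + 10 = 20) = 2 (attained at k = 1)
  C[0][2] = min over k of (A[0][0] + B[0][2] = 6 + 5 = 11, A[0][1] + B[1][2] = -4 + 9 = 5, A[0][2] + B[2][2] = 10 + -3 = 7) = 5 (attained at k = 1)
  C[1][0] = min over k of (A[1][0] + B[0][0] = 1 + 8 = 9, A[1][1] + B[1][0] = -5 + 2 = -3, A[1][2] + B[2][0] = -5 + 5 = 0) = -3 (attained at k = 1)
  C[1][1] = min over k of (A[1][0] + B[0][1] = 1 + 9 = 10, A[1][1] + B[1][1] = -5 + 6 = 1, A[1][2] + B[2][1] = -5 + 10 = 5) = 1 (attained at k = 1)
  C[1][2] = min over k of (A[1][0] + B[0][2] = 1 + 5 = 6, A[1][1] + B[1][2] = -5 + 9 = 4, A[1][2] + B[2][2] = -5 + -3 = -8) = -8 (attained at k = 2)
  C[2][0] = min over k of (A[2][0] + B[0][0] = -1 + 8 = 7, A[2][1] + B[1][0] = 0 + 2 = 2, A[2][2] + B[2][0] = -1 + 5 = 4) = 2 (attained at k = 1)
  C[2][1] = min over k of (A[2][0] + B[0][1] = -1 + 9 = 8, A[2][1] + B[1][1] = 0 + 6 = 6, A[2][2] + B[2][1] = -1 + 10 = 9) = 6 (attained at k = 1)
  C[2][2] = min over k of (A[2][0] + B[0][2] = -1 + 5 = 4, A[2][1] + B[1][2] = 0 + 9 = 9, A[2][2] + B[2][2] = -1 + -3 = -4) = -4 (attained at k = 2)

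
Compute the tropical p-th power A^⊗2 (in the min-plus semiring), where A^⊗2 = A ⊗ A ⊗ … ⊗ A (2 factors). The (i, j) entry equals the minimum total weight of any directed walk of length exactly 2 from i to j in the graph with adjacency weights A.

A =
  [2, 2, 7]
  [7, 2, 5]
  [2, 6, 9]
A^⊗2 =
  [4, 4, 7]
  [7, 4, 7]
  [4, 4, 9]

Each entry (A^⊗2)_ij equals the minimum over all length-2 walks i = v_0 → v_1 → … → v_2 = j of Σ_t A[v_t][v_{t+1}]. For example, for (i, j) = (0, 2) we minimise over 3 possible intermediate vertex sequences; the minimum is 7, attained along the walk 0 → 1 → 2.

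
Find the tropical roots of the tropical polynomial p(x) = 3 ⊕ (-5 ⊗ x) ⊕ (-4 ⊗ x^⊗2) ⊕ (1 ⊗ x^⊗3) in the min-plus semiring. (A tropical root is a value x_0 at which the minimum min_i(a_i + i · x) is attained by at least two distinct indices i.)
Roots: {-5, -1, 8}

Each tropical root is a break point of the lower envelope of the lines y = a_i + i · x (there are 4 lines, with slopes 0, 1, ..., 3). Only the lines that attain the minimum somewhere contribute to roots; other lines are dominated. Here the surviving (envelope) indices are i = 3, i = 2, i = 1, i = 0.
Intersections between consecutive envelope lines give the roots: for adjacent envelope indices i < j the intersection is x = (a_i − a_j) / (j − i). Reading off the sorted break points: {-5, -1, 8}.
Verification: at each break x_0, at least two indices attain the minimum of min_i(a_i + i · x_0).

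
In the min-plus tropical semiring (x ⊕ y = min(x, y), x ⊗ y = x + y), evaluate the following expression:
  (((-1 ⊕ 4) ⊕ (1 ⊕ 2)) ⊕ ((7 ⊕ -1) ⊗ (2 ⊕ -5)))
(((-1 ⊕ 4) ⊕ (1 ⊕ 2)) ⊕ ((7 ⊕ -1) ⊗ (2 ⊕ -5))) = -6

Expand innermost to outermost. Recall ⊕ takes the minimum of its arguments and ⊗ takes their sum. Working out the expression (((-1 ⊕ 4) ⊕ (1 ⊕ 2)) ⊕ ((7 ⊕ -1) ⊗ (2 ⊕ -5))) gives -6.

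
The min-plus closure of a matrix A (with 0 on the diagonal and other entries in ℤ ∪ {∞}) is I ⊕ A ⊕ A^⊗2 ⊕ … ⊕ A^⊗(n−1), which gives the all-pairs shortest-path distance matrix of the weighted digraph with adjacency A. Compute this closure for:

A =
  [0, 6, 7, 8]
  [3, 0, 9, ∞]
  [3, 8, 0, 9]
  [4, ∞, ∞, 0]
Closure =
  [0, 6, 7, 8]
  [3, 0, 9, 11]
  [3, 8, 0, 9]
  [4, 10, 11, 0]

This is the Floyd-Warshall all-pairs shortest-path computation. For each intermediate vertex k = 0, 1, …, 3, update dist[i][j] ← min(dist[i][j], dist[i][k] + dist[k][j]). The final matrix gives, for each (i, j), the minimum total weight of any directed path from i to j (possibly empty when i = j).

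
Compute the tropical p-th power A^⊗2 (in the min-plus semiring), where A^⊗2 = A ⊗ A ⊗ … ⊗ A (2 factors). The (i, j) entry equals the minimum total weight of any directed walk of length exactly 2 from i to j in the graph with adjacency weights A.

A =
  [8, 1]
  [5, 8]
A^⊗2 =
  [6, 9]
  [13, 6]

Each entry (A^⊗2)_ij equals the minimum over all length-2 walks i = v_0 → v_1 → … → v_2 = j of Σ_t A[v_t][v_{t+1}]. For example, for (i, j) = (0, 1) we minimise over 2 possible intermediate vertex sequences; the minimum is 9, attained along the walk 0 → 0 → 1.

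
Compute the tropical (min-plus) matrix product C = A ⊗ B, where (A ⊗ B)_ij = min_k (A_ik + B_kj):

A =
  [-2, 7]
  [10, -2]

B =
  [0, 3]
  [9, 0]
A ⊗ B =
  [-2, 1]
  [7, -2]

Apply the min-plus product entry-by-entry:
  C[0][0] = min over k of (A[0][0] + B[0][0] = -2 + 0 = -2, A[0][1] + B[1][0] = 7 + 9 = 16) = -2 (attained at k = 0)
  C[0][1] = min over k of (A[0][0] + B[0][1] = -2 + 3 = 1, A[0][1] + B[1][1] = 7 + 0 = 7) = 1 (attained at k = 0)
  C[1][0] = min over k of (A[1][0] + B[0][0] = 10 + 0 = 10, A[1][1] + B[1][0] = -2 + 9 = 7) = 7 (attained at k = 1)
  C[1][1] = min over k of (A[1][0] + B[0][1] = 10 + 3 = 13, A[1][1] + B[1][1] = -2 + 0 = -2) = -2 (attained at k = 1)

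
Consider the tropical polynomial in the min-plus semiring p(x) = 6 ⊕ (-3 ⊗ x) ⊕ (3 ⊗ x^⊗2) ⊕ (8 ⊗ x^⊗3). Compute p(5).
p(5) = 2

A tropical monomial a ⊗ x^⊗i evaluates to a + i · x. Evaluating each term at x = 5:
  Term 0 contributes 6 + 0 · 5 = 6
  Term 1 contributes -3 + 1 · 5 = 2
  Term 2 contributes 3 + 2 · 5 = 13
  Term 3 contributes 8 + 3 · 5 = 23
p(5) = ⊕ of these = min[6, 2, 13, 23] = 2.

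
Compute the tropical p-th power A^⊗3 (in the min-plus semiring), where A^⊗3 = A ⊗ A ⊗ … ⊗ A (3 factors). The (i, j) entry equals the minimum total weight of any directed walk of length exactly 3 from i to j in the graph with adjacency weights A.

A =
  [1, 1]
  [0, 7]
A^⊗3 =
  [2, 2]
  [1, 2]

Each entry (A^⊗3)_ij equals the minimum over all length-3 walks i = v_0 → v_1 → … → v_3 = j of Σ_t A[v_t][v_{t+1}]. For example, for (i, j) = (0, 1) we minimise over 4 possible intermediate vertex sequences; the minimum is 2, attained along the walk 0 → 1 → 0 → 1.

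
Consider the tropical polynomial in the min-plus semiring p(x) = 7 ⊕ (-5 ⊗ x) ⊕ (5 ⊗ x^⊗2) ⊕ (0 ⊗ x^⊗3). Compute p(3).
p(3) = -2

A tropical monomial a ⊗ x^⊗i evaluates to a + i · x. Evaluating each term at x = 3:
  Term 0 contributes 7 + 0 · 3 = 7
  Term 1 contributes -5 + 1 · 3 = -2
  Term 2 contributes 5 + 2 · 3 = 11
  Term 3 contributes 0 + 3 · 3 = 9
p(3) = ⊕ of these = min[7, -2, 11, 9] = -2.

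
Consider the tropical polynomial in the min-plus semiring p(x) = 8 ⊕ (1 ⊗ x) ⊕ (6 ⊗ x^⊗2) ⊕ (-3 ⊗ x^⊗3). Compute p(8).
p(8) = 8

A tropical monomial a ⊗ x^⊗i evaluates to a + i · x. Evaluating each term at x = 8:
  Term 0 contributes 8 + 0 · 8 = 8
  Term 1 contributes 1 + 1 · 8 = 9
  Term 2 contributes 6 + 2 · 8 = 22
  Term 3 contributes -3 + 3 · 8 = 21
p(8) = ⊕ of these = min[8, 9, 22, 21] = 8.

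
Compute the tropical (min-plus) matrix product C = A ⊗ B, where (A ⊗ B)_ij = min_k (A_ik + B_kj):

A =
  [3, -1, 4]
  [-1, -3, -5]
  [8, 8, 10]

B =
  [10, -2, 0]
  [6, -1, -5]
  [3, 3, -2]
A ⊗ B =
  [5, -2, -6]
  [-2, -4, -8]
  [13, 6, 3]

Apply the min-plus product entry-by-entry:
  C[0][0] = min over k of (A[0][0] + B[0][0] = 3 + 10 = 13, A[0][1] + B[1][0] = -1 + 6 = 5, A[0][2] + B[2][0] = 4 + 3 = 7) = 5 (attained at k = 1)
  C[0][1] = min over k of (A[0][0] + B[0][1] = 3 + -2 = 1, A[0][1] + B[1][1] = -1 + -1 = -2, A[0][2] + B[2][1] = 4 + 3 = 7) = -2 (attained at k = 1)
  C[0][2] = min over k of (A[0][0] + B[0][2] = 3 + 0 = 3, A[0][1] + B[1][2] = -1 + -5 = -6, A[0][2] + B[2][2] = 4 + -2 = 2) = -6 (attained at k = 1)
  C[1][0] = min over k of (A[1][0] + B[0][0] = -1 + 10 = 9, A[1][1] + B[1][0] = -3 + 6 = 3, A[1][2] + B[2][0] = -5 + 3 = -2) = -2 (attained at k = 2)
  C[1][1] = min over k of (A[1][0] + B[0][1] = -1 + -2 = -3, A[1][1] + B[1][1] = -3 + -1 = -4, A[1][2] + B[2][1] = -5 + 3 = -2) = -4 (attained at k = 1)
  C[1][2] = min over k of (A[1][0] + B[0][2] = -1 + 0 = -1, A[1][1] + B[1][2] = -3 + -5 = -8, A[1][2] + B[2][2] = -5 + -2 = -7) = -8 (attained at k = 1)
  C[2][0] = min over k of (A[2][0] + B[0][0] = 8 + 10 = 18, A[2][1] + B[1][0] = 8 + 6 = 14, A[2][2] + B[2][0] = 10 + 3 = 13) = 13 (attained at k = 2)
  C[2][1] = min over k of (A[2][0] + B[0][1] = 8 + -2 = 6, A[2][1] + B[1][1] = 8 + -1 = 7, A[2][2] + B[2][1] = 10 + 3 = 13) = 6 (attained at k = 0)
  C[2][2] = min over k of (A[2][0] + B[0][2] = 8 + 0 = 8, A[2][1] + B[1][2] = 8 + -5 = 3, A[2][2] + B[2][2] = 10 + -2 = 8) = 3 (attained at k = 1)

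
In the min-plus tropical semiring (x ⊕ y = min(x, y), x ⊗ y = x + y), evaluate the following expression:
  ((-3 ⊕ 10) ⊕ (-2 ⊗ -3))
((-3 ⊕ 10) ⊕ (-2 ⊗ -3)) = -5

Expand innermost to outermost. Recall ⊕ takes the minimum of its arguments and ⊗ takes their sum. Working out the expression ((-3 ⊕ 10) ⊕ (-2 ⊗ -3)) gives -5.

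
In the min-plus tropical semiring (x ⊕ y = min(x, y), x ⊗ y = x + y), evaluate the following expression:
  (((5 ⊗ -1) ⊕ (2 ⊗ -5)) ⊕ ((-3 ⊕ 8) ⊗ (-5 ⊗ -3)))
(((5 ⊗ -1) ⊕ (2 ⊗ -5)) ⊕ ((-3 ⊕ 8) ⊗ (-5 ⊗ -3))) = -11

Expand innermost to outermost. Recall ⊕ takes the minimum of its arguments and ⊗ takes their sum. Working out the expression (((5 ⊗ -1) ⊕ (2 ⊗ -5)) ⊕ ((-3 ⊕ 8) ⊗ (-5 ⊗ -3))) gives -11.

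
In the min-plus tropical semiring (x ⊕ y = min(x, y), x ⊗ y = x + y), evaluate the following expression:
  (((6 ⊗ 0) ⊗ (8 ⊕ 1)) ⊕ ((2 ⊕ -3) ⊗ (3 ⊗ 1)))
(((6 ⊗ 0) ⊗ (8 ⊕ 1)) ⊕ ((2 ⊕ -3) ⊗ (3 ⊗ 1))) = 1

Expand innermost to outermost. Recall ⊕ takes the minimum of its arguments and ⊗ takes their sum. Working out the expression (((6 ⊗ 0) ⊗ (8 ⊕ 1)) ⊕ ((2 ⊕ -3) ⊗ (3 ⊗ 1))) gives 1.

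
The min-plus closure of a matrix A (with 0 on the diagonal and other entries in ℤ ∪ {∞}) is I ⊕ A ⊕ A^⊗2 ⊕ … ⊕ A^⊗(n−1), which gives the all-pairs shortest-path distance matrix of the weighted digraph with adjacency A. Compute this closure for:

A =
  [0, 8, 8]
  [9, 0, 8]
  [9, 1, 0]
Closure =
  [0, 8, 8]
  [9, 0, 8]
  [9, 1, 0]

This is the Floyd-Warshall all-pairs shortest-path computation. For each intermediate vertex k = 0, 1, …, 2, update dist[i][j] ← min(dist[i][j], dist[i][k] + dist[k][j]). The final matrix gives, for each (i, j), the minimum total weight of any directed path from i to j (possibly empty when i = j).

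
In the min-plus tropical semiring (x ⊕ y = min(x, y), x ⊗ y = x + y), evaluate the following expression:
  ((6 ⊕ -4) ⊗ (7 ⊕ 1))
((6 ⊕ -4) ⊗ (7 ⊕ 1)) = -3

Expand innermost to outermost. Recall ⊕ takes the minimum of its arguments and ⊗ takes their sum. Working out the expression ((6 ⊕ -4) ⊗ (7 ⊕ 1)) gives -3.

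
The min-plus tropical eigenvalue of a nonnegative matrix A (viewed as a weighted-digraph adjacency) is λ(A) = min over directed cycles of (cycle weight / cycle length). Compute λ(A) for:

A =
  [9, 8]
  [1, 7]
λ(A) = 9/2

Enumerate directed cycles and compute their means (weight / length). Sample:
  cycle 0 → 0: weight = 9, length = 1, mean = 9/1 ≈ 9.000
  cycle 1 → 1: weight = 7, length = 1, mean = 7/1 ≈ 7.000
  cycle 0 → 1 → 0: weight = 9, length = 2, mean = 9/2 ≈ 4.500
  cycle 1 → 0 → 1: weight = 9, length = 2, mean = 9/2 ≈ 4.500
Minimum mean = 4.500, attained e.g. along the cycle 0 → 1 → 0 with weight 9 and length 2. So λ(A) = 9/2 = 9/2.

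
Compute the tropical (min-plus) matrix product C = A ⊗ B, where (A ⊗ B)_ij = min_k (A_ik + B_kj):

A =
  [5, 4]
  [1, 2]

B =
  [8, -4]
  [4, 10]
A ⊗ B =
  [8, 1]
  [6, -3]

Apply the min-plus product entry-by-entry:
  C[0][0] = min over k of (A[0][0] + B[0][0] = 5 + 8 = 13, A[0][1] + B[1][0] = 4 + 4 = 8) = 8 (attained at k = 1)
  C[0][1] = min over k of (A[0][0] + B[0][1] = 5 + -4 = 1, A[0][1] + B[1][1] = 4 + 10 = 14) = 1 (attained at k = 0)
  C[1][0] = min over k of (A[1][0] + B[0][0] = 1 + 8 = 9, A[1][1] + B[1][0] = 2 + 4 = 6) = 6 (attained at k = 1)
  C[1][1] = min over k of (A[1][0] + B[0][1] = 1 + -4 = -3, A[1][1] + B[1][1] = 2 + 10 = 12) = -3 (attained at k = 0)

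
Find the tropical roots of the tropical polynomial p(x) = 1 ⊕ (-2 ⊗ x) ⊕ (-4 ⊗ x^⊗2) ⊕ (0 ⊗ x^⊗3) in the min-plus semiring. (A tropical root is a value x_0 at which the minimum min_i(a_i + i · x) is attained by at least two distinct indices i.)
Roots: {-4, 2, 3}

Each tropical root is a break point of the lower envelope of the lines y = a_i + i · x (there are 4 lines, with slopes 0, 1, ..., 3). Only the lines that attain the minimum somewhere contribute to roots; other lines are dominated. Here the surviving (envelope) indices are i = 3, i = 2, i = 1, i = 0.
Intersections between consecutive envelope lines give the roots: for adjacent envelope indices i < j the intersection is x = (a_i − a_j) / (j − i). Reading off the sorted break points: {-4, 2, 3}.
Verification: at each break x_0, at least two indices attain the minimum of min_i(a_i + i · x_0).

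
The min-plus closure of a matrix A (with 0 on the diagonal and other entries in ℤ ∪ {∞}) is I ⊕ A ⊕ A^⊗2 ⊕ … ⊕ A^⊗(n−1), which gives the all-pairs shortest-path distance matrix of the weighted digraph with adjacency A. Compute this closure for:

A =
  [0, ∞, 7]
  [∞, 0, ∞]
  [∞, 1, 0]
Closure =
  [0, 8, 7]
  [∞, 0, ∞]
  [∞, 1, 0]

This is the Floyd-Warshall all-pairs shortest-path computation. For each intermediate vertex k = 0, 1, …, 2, update dist[i][j] ← min(dist[i][j], dist[i][k] + dist[k][j]). The final matrix gives, for each (i, j), the minimum total weight of any directed path from i to j (possibly empty when i = j).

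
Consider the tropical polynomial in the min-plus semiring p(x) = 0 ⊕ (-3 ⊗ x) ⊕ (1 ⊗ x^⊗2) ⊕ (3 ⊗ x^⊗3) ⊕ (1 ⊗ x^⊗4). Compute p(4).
p(4) = 0

A tropical monomial a ⊗ x^⊗i evaluates to a + i · x. Evaluating each term at x = 4:
  Term 0 contributes 0 + 0 · 4 = 0
  Term 1 contributes -3 + 1 · 4 = 1
  Term 2 contributes 1 + 2 · 4 = 9
  Term 3 contributes 3 + 3 · 4 = 15
  Term 4 contributes 1 + 4 · 4 = 17
p(4) = ⊕ of these = min[0, 1, 9, 15, 17] = 0.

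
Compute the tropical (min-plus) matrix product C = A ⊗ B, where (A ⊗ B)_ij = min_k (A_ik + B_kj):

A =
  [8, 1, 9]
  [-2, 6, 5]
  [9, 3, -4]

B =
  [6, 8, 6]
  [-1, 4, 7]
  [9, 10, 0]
A ⊗ B =
  [0, 5, 8]
  [4, 6, 4]
  [2, 6, -4]

Apply the min-plus product entry-by-entry:
  C[0][0] = min over k of (A[0][0] + B[0][0] = 8 + 6 = 14, A[0][1] + B[1][0] = 1 + -1 = 0, A[0][2] + B[2][0] = 9 + 9 = 18) = 0 (attained at k = 1)
  C[0][1] = min over k of (A[0][0] + B[0][1] = 8 + 8 = 16, A[0][1] + B[1][1] = 1 + 4 = 5, A[0][2] + B[2][1] = 9 + 10 = 19) = 5 (attained at k = 1)
  C[0][2] = min over k of (A[0][0] + B[0][2] = 8 + 6 = 14, A[0][1] + B[1][2] = 1 + 7 = 8, A[0][2] + B[2][2] = 9 + 0 = 9) = 8 (attained at k = 1)
  C[1][0] = min over k of (A[1][0] + B[0][0] = -2 + 6 = 4, A[1][1] + B[1][0] = 6 + -1 = 5, A[1][2] + B[2][0] = 5 + 9 = 14) = 4 (attained at k = 0)
  C[1][1] = min over k of (A[1][0] + B[0][1] = -2 + 8 = 6, A[1][1] + B[1][1] = 6 + 4 = 10, A[1][2] + B[2][1] = 5 + 10 = 15) = 6 (attained at k = 0)
  C[1][2] = min over k of (A[1][0] + B[0][2] = -2 + 6 = 4, A[1][1] + B[1][2] = 6 + 7 = 13, A[1][2] + B[2][2] = 5 + 0 = 5) = 4 (attained at k = 0)
  C[2][0] = min over k of (A[2][0] + B[0][0] = 9 + 6 = 15, A[2][1] + B[1][0] = 3 + -1 = 2, A[2][2] + B[2][0] = -4 + 9 = 5) = 2 (attained at k = 1)
  C[2][1] = min over k of (A[2][0] + B[0][1] = 9 + 8 = 17, A[2][1] + B[1][1] = 3 + 4 = 7, A[2][2] + B[2][1] = -4 + 10 = 6) = 6 (attained at k = 2)
  C[2][2] = min over k of (A[2][0] + B[0][2] = 9 + 6 = 15, A[2][1] + B[1][2] = 3 + 7 = 10, A[2][2] + B[2][2] = -4 + 0 = -4) = -4 (attained at k = 2)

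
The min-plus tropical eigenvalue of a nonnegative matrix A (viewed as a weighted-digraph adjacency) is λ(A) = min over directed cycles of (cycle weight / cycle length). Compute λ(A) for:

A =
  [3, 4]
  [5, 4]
λ(A) = 3

Enumerate directed cycles and compute their means (weight / length). Sample:
  cycle 0 → 0: weight = 3, length = 1, mean = 3/1 ≈ 3.000
  cycle 1 → 1: weight = 4, length = 1, mean = 4/1 ≈ 4.000
  cycle 0 → 1 → 0: weight = 9, length = 2, mean = 9/2 ≈ 4.500
  cycle 1 → 0 → 1: weight = 9, length = 2, mean = 9/2 ≈ 4.500
Minimum mean = 3.000, attained e.g. along the cycle 0 → 0 with weight 3 and length 1. So λ(A) = 3/1 = 3.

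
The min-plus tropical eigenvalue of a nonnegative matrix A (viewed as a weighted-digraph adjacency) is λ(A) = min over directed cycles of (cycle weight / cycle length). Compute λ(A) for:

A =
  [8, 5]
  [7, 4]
λ(A) = 4

Enumerate directed cycles and compute their means (weight / length). Sample:
  cycle 0 → 0: weight = 8, length = 1, mean = 8/1 ≈ 8.000
  cycle 1 → 1: weight = 4, length = 1, mean = 4/1 ≈ 4.000
  cycle 0 → 1 → 0: weight = 12, length = 2, mean = 12/2 ≈ 6.000
  cycle 1 → 0 → 1: weight = 12, length = 2, mean = 12/2 ≈ 6.000
Minimum mean = 4.000, attained e.g. along the cycle 1 → 1 with weight 4 and length 1. So λ(A) = 4/1 = 4.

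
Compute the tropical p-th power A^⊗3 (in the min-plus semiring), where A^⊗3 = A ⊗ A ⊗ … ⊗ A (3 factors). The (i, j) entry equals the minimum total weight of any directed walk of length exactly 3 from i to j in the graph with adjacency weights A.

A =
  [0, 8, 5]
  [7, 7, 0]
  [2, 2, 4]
A^⊗3 =
  [0, 7, 5]
  [2, 6, 2]
  [2, 4, 6]

Each entry (A^⊗3)_ij equals the minimum over all length-3 walks i = v_0 → v_1 → … → v_3 = j of Σ_t A[v_t][v_{t+1}]. For example, for (i, j) = (0, 2) we minimise over 9 possible intermediate vertex sequences; the minimum is 5, attained along the walk 0 → 0 → 0 → 2.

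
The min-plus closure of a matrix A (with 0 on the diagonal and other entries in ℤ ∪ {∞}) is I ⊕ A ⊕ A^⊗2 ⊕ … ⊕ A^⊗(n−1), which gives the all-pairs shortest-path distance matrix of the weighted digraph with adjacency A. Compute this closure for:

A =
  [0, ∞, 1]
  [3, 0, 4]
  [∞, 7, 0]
Closure =
  [0, 8, 1]
  [3, 0, 4]
  [10, 7, 0]

This is the Floyd-Warshall all-pairs shortest-path computation. For each intermediate vertex k = 0, 1, …, 2, update dist[i][j] ← min(dist[i][j], dist[i][k] + dist[k][j]). The final matrix gives, for each (i, j), the minimum total weight of any directed path from i to j (possibly empty when i = j).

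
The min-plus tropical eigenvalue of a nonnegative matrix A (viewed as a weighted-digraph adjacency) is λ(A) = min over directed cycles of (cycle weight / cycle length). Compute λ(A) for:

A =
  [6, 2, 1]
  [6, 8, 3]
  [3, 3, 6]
λ(A) = 2

Enumerate directed cycles and compute their means (weight / length). Sample:
  cycle 0 → 0: weight = 6, length = 1, mean = 6/1 ≈ 6.000
  cycle 1 → 1: weight = 8, length = 1, mean = 8/1 ≈ 8.000
  cycle 2 → 2: weight = 6, length = 1, mean = 6/1 ≈ 6.000
  cycle 0 → 1 → 0: weight = 8, length = 2, mean = 8/2 ≈ 4.000
  cycle 0 → 2 → 0: weight = 4, length = 2, mean = 4/2 ≈ 2.000
  cycle 1 → 0 → 1: weight = 8, length = 2, mean = 8/2 ≈ 4.000
Minimum mean = 2.000, attained e.g. along the cycle 0 → 2 → 0 with weight 4 and length 2. So λ(A) = 4/2 = 2.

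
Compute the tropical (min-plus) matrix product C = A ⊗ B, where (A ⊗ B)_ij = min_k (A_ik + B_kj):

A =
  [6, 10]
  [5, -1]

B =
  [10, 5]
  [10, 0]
A ⊗ B =
  [16, 10]
  [9, -1]

Apply the min-plus product entry-by-entry:
  C[0][0] = min over k of (A[0][0] + B[0][0] = 6 + 10 = 16, A[0][1] + B[1][0] = 10 + 10 = 20) = 16 (attained at k = 0)
  C[0][1] = min over k of (A[0][0] + B[0][1] = 6 + 5 = 11, A[0][1] + B[1][1] = 10 + 0 = 10) = 10 (attained at k = 1)
  C[1][0] = min over k of (A[1][0] + B[0][0] = 5 + 10 = 15, A[1][1] + B[1][0] = -1 + 10 = 9) = 9 (attained at k = 1)
  C[1][1] = min over k of (A[1][0] + B[0][1] = 5 + 5 = 10, A[1][1] + B[1][1] = -1 + 0 = -1) = -1 (attained at k = 1)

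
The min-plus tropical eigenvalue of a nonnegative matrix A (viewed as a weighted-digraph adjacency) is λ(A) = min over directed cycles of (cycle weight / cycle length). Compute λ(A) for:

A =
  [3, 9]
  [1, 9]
λ(A) = 3

Enumerate directed cycles and compute their means (weight / length). Sample:
  cycle 0 → 0: weight = 3, length = 1, mean = 3/1 ≈ 3.000
  cycle 1 → 1: weight = 9, length = 1, mean = 9/1 ≈ 9.000
  cycle 0 → 1 → 0: weight = 10, length = 2, mean = 10/2 ≈ 5.000
  cycle 1 → 0 → 1: weight = 10, length = 2, mean = 10/2 ≈ 5.000
Minimum mean = 3.000, attained e.g. along the cycle 0 → 0 with weight 3 and length 1. So λ(A) = 3/1 = 3.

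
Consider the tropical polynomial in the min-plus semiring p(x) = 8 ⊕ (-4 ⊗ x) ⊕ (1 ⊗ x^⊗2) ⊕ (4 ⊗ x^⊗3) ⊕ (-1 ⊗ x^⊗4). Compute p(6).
p(6) = 2

A tropical monomial a ⊗ x^⊗i evaluates to a + i · x. Evaluating each term at x = 6:
  Term 0 contributes 8 + 0 · 6 = 8
  Term 1 contributes -4 + 1 · 6 = 2
  Term 2 contributes 1 + 2 · 6 = 13
  Term 3 contributes 4 + 3 · 6 = 22
  Term 4 contributes -1 + 4 · 6 = 23
p(6) = ⊕ of these = min[8, 2, 13, 22, 23] = 2.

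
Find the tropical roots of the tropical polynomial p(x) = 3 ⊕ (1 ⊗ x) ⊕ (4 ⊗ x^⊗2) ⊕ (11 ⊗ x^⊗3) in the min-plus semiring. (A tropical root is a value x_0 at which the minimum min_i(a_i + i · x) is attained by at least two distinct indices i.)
Roots: {-7, -3, 2}

Each tropical root is a break point of the lower envelope of the lines y = a_i + i · x (there are 4 lines, with slopes 0, 1, ..., 3). Only the lines that attain the minimum somewhere contribute to roots; other lines are dominated. Here the surviving (envelope) indices are i = 3, i = 2, i = 1, i = 0.
Intersections between consecutive envelope lines give the roots: for adjacent envelope indices i < j the intersection is x = (a_i − a_j) / (j − i). Reading off the sorted break points: {-7, -3, 2}.
Verification: at each break x_0, at least two indices attain the minimum of min_i(a_i + i · x_0).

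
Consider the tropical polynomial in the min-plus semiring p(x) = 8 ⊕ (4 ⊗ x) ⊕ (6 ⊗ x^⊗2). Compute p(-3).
p(-3) = 0

A tropical monomial a ⊗ x^⊗i evaluates to a + i · x. Evaluating each term at x = -3:
  Term 0 contributes 8 + 0 · -3 = 8
  Term 1 contributes 4 + 1 · -3 = 1
  Term 2 contributes 6 + 2 · -3 = 0
p(-3) = ⊕ of these = min[8, 1, 0] = 0.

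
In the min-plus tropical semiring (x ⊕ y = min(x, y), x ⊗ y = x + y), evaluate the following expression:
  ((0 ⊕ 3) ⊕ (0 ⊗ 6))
((0 ⊕ 3) ⊕ (0 ⊗ 6)) = 0

Expand innermost to outermost. Recall ⊕ takes the minimum of its arguments and ⊗ takes their sum. Working out the expression ((0 ⊕ 3) ⊕ (0 ⊗ 6)) gives 0.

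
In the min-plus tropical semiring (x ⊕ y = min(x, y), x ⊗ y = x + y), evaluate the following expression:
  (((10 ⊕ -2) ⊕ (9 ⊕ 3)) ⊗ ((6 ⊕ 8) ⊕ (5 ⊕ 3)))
(((10 ⊕ -2) ⊕ (9 ⊕ 3)) ⊗ ((6 ⊕ 8) ⊕ (5 ⊕ 3))) = 1

Expand innermost to outermost. Recall ⊕ takes the minimum of its arguments and ⊗ takes their sum. Working out the expression (((10 ⊕ -2) ⊕ (9 ⊕ 3)) ⊗ ((6 ⊕ 8) ⊕ (5 ⊕ 3))) gives 1.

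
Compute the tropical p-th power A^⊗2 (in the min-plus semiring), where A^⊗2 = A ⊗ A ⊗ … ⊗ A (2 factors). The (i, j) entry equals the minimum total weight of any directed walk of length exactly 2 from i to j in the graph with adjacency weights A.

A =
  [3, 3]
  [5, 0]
A^⊗2 =
  [6, 3]
  [5, 0]

Each entry (A^⊗2)_ij equals the minimum over all length-2 walks i = v_0 → v_1 → … → v_2 = j of Σ_t A[v_t][v_{t+1}]. For example, for (i, j) = (0, 1) we minimise over 2 possible intermediate vertex sequences; the minimum is 3, attained along the walk 0 → 1 → 1.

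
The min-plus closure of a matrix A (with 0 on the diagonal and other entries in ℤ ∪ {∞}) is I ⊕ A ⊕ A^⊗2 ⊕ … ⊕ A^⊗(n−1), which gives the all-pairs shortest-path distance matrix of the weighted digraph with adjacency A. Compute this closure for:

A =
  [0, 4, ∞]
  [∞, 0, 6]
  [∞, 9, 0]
Closure =
  [0, 4, 10]
  [∞, 0, 6]
  [∞, 9, 0]

This is the Floyd-Warshall all-pairs shortest-path computation. For each intermediate vertex k = 0, 1, …, 2, update dist[i][j] ← min(dist[i][j], dist[i][k] + dist[k][j]). The final matrix gives, for each (i, j), the minimum total weight of any directed path from i to j (possibly empty when i = j).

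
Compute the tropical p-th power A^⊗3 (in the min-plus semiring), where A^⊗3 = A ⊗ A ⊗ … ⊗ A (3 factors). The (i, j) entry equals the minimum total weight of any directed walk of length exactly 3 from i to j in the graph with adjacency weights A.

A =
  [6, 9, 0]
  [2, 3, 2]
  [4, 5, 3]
A^⊗3 =
  [7, 8, 4]
  [6, 7, 5]
  [8, 9, 7]

Each entry (A^⊗3)_ij equals the minimum over all length-3 walks i = v_0 → v_1 → … → v_3 = j of Σ_t A[v_t][v_{t+1}]. For example, for (i, j) = (0, 2) we minimise over 9 possible intermediate vertex sequences; the minimum is 4, attained along the walk 0 → 2 → 0 → 2.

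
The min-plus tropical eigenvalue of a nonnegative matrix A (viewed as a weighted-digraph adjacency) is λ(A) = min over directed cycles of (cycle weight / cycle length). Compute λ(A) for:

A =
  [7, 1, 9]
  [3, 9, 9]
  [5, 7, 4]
λ(A) = 2

Enumerate directed cycles and compute their means (weight / length). Sample:
  cycle 0 → 0: weight = 7, length = 1, mean = 7/1 ≈ 7.000
  cycle 1 → 1: weight = 9, length = 1, mean = 9/1 ≈ 9.000
  cycle 2 → 2: weight = 4, length = 1, mean = 4/1 ≈ 4.000
  cycle 0 → 1 → 0: weight = 4, length = 2, mean = 4/2 ≈ 2.000
  cycle 0 → 2 → 0: weight = 14, length = 2, mean = 14/2 ≈ 7.000
  cycle 1 → 0 → 1: weight = 4, length = 2, mean = 4/2 ≈ 2.000
Minimum mean = 2.000, attained e.g. along the cycle 0 → 1 → 0 with weight 4 and length 2. So λ(A) = 4/2 = 2.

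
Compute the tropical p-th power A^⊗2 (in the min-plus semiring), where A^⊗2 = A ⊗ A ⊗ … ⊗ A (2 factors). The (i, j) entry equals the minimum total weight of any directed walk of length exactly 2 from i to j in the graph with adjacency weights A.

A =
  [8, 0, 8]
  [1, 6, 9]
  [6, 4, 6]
A^⊗2 =
  [1, 6, 9]
  [7, 1, 9]
  [5, 6, 12]

Each entry (A^⊗2)_ij equals the minimum over all length-2 walks i = v_0 → v_1 → … → v_2 = j of Σ_t A[v_t][v_{t+1}]. For example, for (i, j) = (0, 2) we minimise over 3 possible intermediate vertex sequences; the minimum is 9, attained along the walk 0 → 1 → 2.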